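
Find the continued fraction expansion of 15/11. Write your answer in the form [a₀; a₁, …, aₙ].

[1; 2, 1, 3]

Repeatedly divide and take the remainder:
15 = 1·11 + 4, so a_0 = 1
11 = 2·4 + 3, so a_1 = 2
4 = 1·3 + 1, so a_2 = 1
3 = 3·1 + 0, so a_3 = 3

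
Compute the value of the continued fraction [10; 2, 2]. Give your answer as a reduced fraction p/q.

52/5

Use the convergent recurrence hₖ = aₖ·hₖ₋₁ + hₖ₋₂ (and likewise for the denominators kₖ):
a_0 = 10: 10/1
a_1 = 2: 21/2
a_2 = 2: 52/5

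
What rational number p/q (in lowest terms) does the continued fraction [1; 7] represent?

8/7

a_0 = 1: 1/1
a_1 = 7: 8/7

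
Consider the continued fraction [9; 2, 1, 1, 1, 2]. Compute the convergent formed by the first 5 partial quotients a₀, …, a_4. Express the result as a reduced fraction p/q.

75/8

Starting at the tail and folding back:
Start with 1.
1 + 1/(1/1) = 1 + 1/1 = 2/1
1 + 1/(2/1) = 1 + 1/2 = 3/2
2 + 1/(3/2) = 2 + 2/3 = 8/3
9 + 1/(8/3) = 9 + 3/8 = 75/8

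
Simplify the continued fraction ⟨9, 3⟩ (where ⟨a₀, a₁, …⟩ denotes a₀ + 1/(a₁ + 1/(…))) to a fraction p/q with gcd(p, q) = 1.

28/3

Start with 3.
9 + 1/(3/1) = 9 + 1/3 = 28/3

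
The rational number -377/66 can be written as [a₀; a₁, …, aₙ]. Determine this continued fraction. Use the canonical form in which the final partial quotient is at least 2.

-377 ÷ 66 → quotient -6, remainder 19
66 ÷ 19 → quotient 3, remainder 9
19 ÷ 9 → quotient 2, remainder 1
9 ÷ 1 → quotient 9, remainder 0

[-6; 3, 2, 9]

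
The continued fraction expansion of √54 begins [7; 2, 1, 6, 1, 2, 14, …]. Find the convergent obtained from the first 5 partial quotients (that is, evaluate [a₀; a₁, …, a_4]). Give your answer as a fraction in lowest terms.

169/23

a_0 = 7: 7/1
a_1 = 2: 15/2
a_2 = 1: 22/3
a_3 = 6: 147/20
a_4 = 1: 169/23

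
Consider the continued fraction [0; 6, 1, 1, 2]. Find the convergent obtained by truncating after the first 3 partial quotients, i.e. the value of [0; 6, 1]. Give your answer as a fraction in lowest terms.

1/7

Use the convergent recurrence hₖ = aₖ·hₖ₋₁ + hₖ₋₂ (and likewise for the denominators kₖ):
a_0 = 0: 0/1
a_1 = 6: 1/6
a_2 = 1: 1/7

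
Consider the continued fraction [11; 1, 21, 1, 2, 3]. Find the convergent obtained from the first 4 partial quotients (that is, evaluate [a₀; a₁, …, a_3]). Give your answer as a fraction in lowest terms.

275/23

Start with 1.
21 + 1/(1/1) = 21 + 1/1 = 22/1
1 + 1/(22/1) = 1 + 1/22 = 23/22
11 + 1/(23/22) = 11 + 22/23 = 275/23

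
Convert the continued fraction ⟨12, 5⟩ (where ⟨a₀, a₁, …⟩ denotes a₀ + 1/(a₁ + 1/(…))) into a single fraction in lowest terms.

Start with 5.
12 + 1/(5/1) = 12 + 1/5 = 61/5

61/5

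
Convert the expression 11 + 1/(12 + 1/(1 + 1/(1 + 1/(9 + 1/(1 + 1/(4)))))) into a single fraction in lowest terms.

Starting at the tail and folding back:
Start with 4.
1 + 1/(4/1) = 1 + 1/4 = 5/4
9 + 1/(5/4) = 9 + 4/5 = 49/5
1 + 1/(49/5) = 1 + 5/49 = 54/49
1 + 1/(54/49) = 1 + 49/54 = 103/54
12 + 1/(103/54) = 12 + 54/103 = 1290/103
11 + 1/(1290/103) = 11 + 103/1290 = 14293/1290

14293/1290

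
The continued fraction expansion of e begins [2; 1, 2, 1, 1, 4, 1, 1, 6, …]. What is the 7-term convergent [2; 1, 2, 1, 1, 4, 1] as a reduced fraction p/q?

106/39

a_0 = 2: 2/1
a_1 = 1: 3/1
a_2 = 2: 8/3
a_3 = 1: 11/4
a_4 = 1: 19/7
a_5 = 4: 87/32
a_6 = 1: 106/39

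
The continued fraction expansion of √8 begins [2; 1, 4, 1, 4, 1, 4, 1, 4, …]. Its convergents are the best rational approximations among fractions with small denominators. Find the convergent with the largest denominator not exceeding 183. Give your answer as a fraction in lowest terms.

478/169

List convergents until the denominator exceeds the bound:
a_0 = 2: 2/1  (≤ bound)
a_1 = 1: 3/1  (≤ bound)
a_2 = 4: 14/5  (≤ bound)
a_3 = 1: 17/6  (≤ bound)
a_4 = 4: 82/29  (≤ bound)
a_5 = 1: 99/35  (≤ bound)
a_6 = 4: 478/169  (≤ bound)
a_7 = 1: 577/204  (> 183, stop)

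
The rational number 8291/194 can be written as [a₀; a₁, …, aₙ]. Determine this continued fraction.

[42; 1, 2, 1, 4, 10]

Run the Euclidean algorithm, recording each quotient:
8291 = 42·194 + 143, so a_0 = 42
194 = 1·143 + 51, so a_1 = 1
143 = 2·51 + 41, so a_2 = 2
51 = 1·41 + 10, so a_3 = 1
41 = 4·10 + 1, so a_4 = 4
10 = 10·1 + 0, so a_5 = 10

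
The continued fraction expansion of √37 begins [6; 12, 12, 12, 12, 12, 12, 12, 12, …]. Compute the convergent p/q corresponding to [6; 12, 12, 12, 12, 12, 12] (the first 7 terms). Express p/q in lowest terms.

Start with 12.
12 + 1/(12/1) = 12 + 1/12 = 145/12
12 + 1/(145/12) = 12 + 12/145 = 1752/145
12 + 1/(1752/145) = 12 + 145/1752 = 21169/1752
12 + 1/(21169/1752) = 12 + 1752/21169 = 255780/21169
12 + 1/(255780/21169) = 12 + 21169/255780 = 3090529/255780
6 + 1/(3090529/255780) = 6 + 255780/3090529 = 18798954/3090529

18798954/3090529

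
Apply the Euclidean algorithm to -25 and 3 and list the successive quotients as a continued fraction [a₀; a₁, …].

[-9; 1, 2]

Apply division with remainder until the remainder is 0:
-25 ÷ 3 → quotient -9, remainder 2
3 ÷ 2 → quotient 1, remainder 1
2 ÷ 1 → quotient 2, remainder 0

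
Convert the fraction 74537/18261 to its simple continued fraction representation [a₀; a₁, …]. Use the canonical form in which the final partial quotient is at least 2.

⌊74537/18261⌋ = 4, remainder 1493
⌊18261/1493⌋ = 12, remainder 345
⌊1493/345⌋ = 4, remainder 113
⌊345/113⌋ = 3, remainder 6
⌊113/6⌋ = 18, remainder 5
⌊6/5⌋ = 1, remainder 1
⌊5/1⌋ = 5, remainder 0

[4; 12, 4, 3, 18, 1, 5]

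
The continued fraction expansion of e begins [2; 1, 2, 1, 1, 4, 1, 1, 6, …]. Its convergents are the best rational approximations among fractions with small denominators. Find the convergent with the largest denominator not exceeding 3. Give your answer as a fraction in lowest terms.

List convergents until the denominator exceeds the bound:
a_0 = 2: 2/1  (≤ bound)
a_1 = 1: 3/1  (≤ bound)
a_2 = 2: 8/3  (≤ bound)
a_3 = 1: 11/4  (> 3, stop)

8/3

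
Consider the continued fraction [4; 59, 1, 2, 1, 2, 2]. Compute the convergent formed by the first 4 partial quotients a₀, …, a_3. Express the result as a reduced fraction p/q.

Build up convergents one term at a time:
a_0 = 4: 4/1
a_1 = 59: 237/59
a_2 = 1: 241/60
a_3 = 2: 719/179

719/179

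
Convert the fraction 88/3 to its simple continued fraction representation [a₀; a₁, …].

88 ÷ 3 → quotient 29, remainder 1
3 ÷ 1 → quotient 3, remainder 0

[29; 3]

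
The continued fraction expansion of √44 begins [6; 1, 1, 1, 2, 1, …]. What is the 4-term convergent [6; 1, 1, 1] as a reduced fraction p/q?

Start with 1.
1 + 1/(1/1) = 1 + 1/1 = 2/1
1 + 1/(2/1) = 1 + 1/2 = 3/2
6 + 1/(3/2) = 6 + 2/3 = 20/3

20/3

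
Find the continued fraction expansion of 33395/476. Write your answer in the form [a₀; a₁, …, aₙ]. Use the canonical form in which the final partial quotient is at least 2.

33395 ÷ 476 → quotient 70, remainder 75
476 ÷ 75 → quotient 6, remainder 26
75 ÷ 26 → quotient 2, remainder 23
26 ÷ 23 → quotient 1, remainder 3
23 ÷ 3 → quotient 7, remainder 2
3 ÷ 2 → quotient 1, remainder 1
2 ÷ 1 → quotient 2, remainder 0

[70; 6, 2, 1, 7, 1, 2]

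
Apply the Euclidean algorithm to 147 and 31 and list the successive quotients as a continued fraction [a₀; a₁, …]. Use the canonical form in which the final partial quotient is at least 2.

Repeatedly divide and take the remainder:
147 = 4·31 + 23, so a_0 = 4
31 = 1·23 + 8, so a_1 = 1
23 = 2·8 + 7, so a_2 = 2
8 = 1·7 + 1, so a_3 = 1
7 = 7·1 + 0, so a_4 = 7

[4; 1, 2, 1, 7]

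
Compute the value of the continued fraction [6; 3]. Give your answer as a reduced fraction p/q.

19/3

a_0 = 6: 6/1
a_1 = 3: 19/3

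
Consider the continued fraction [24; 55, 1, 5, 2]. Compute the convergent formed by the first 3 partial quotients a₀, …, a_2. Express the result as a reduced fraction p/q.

1345/56

Start with 1.
55 + 1/(1/1) = 55 + 1/1 = 56/1
24 + 1/(56/1) = 24 + 1/56 = 1345/56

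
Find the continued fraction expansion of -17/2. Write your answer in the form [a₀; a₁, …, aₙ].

[-9; 2]

Run the Euclidean algorithm, recording each quotient:
-17 = -9·2 + 1, so a_0 = -9
2 = 2·1 + 0, so a_1 = 2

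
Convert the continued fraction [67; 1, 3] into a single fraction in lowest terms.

Collapse the nested fraction from the inside out:
Start with 3.
1 + 1/(3/1) = 1 + 1/3 = 4/3
67 + 1/(4/3) = 67 + 3/4 = 271/4

271/4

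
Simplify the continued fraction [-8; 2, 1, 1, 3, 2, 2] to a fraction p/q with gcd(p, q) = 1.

-761/100

Start with 2.
2 + 1/(2/1) = 2 + 1/2 = 5/2
3 + 1/(5/2) = 3 + 2/5 = 17/5
1 + 1/(17/5) = 1 + 5/17 = 22/17
1 + 1/(22/17) = 1 + 17/22 = 39/22
2 + 1/(39/22) = 2 + 22/39 = 100/39
-8 + 1/(100/39) = -8 + 39/100 = -761/100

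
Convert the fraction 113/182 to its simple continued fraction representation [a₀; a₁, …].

⌊113/182⌋ = 0, remainder 113
⌊182/113⌋ = 1, remainder 69
⌊113/69⌋ = 1, remainder 44
⌊69/44⌋ = 1, remainder 25
⌊44/25⌋ = 1, remainder 19
⌊25/19⌋ = 1, remainder 6
⌊19/6⌋ = 3, remainder 1
⌊6/1⌋ = 6, remainder 0

[0; 1, 1, 1, 1, 1, 3, 6]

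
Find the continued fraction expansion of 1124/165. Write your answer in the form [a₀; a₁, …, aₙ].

1124 ÷ 165 → quotient 6, remainder 134
165 ÷ 134 → quotient 1, remainder 31
134 ÷ 31 → quotient 4, remainder 10
31 ÷ 10 → quotient 3, remainder 1
10 ÷ 1 → quotient 10, remainder 0

[6; 1, 4, 3, 10]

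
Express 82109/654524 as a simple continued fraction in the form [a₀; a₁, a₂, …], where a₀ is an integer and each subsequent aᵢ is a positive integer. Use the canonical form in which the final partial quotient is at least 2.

Run the Euclidean algorithm, recording each quotient:
82109 ÷ 654524 → quotient 0, remainder 82109
654524 ÷ 82109 → quotient 7, remainder 79761
82109 ÷ 79761 → quotient 1, remainder 2348
79761 ÷ 2348 → quotient 33, remainder 2277
2348 ÷ 2277 → quotient 1, remainder 71
2277 ÷ 71 → quotient 32, remainder 5
71 ÷ 5 → quotient 14, remainder 1
5 ÷ 1 → quotient 5, remainder 0

[0; 7, 1, 33, 1, 32, 14, 5]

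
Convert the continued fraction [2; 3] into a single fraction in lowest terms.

7/3

a_0 = 2: 2/1
a_1 = 3: 7/3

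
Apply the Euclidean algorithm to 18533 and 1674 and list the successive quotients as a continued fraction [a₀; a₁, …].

Run the Euclidean algorithm, recording each quotient:
18533 ÷ 1674 → quotient 11, remainder 119
1674 ÷ 119 → quotient 14, remainder 8
119 ÷ 8 → quotient 14, remainder 7
8 ÷ 7 → quotient 1, remainder 1
7 ÷ 1 → quotient 7, remainder 0

[11; 14, 14, 1, 7]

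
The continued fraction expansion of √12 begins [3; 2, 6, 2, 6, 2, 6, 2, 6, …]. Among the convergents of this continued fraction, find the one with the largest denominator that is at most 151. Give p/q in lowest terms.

List convergents until the denominator exceeds the bound:
a_0 = 3: 3/1  (≤ bound)
a_1 = 2: 7/2  (≤ bound)
a_2 = 6: 45/13  (≤ bound)
a_3 = 2: 97/28  (≤ bound)
a_4 = 6: 627/181  (> 151, stop)

97/28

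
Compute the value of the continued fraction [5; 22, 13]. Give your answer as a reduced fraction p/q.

a_0 = 5: 5/1
a_1 = 22: 111/22
a_2 = 13: 1448/287

1448/287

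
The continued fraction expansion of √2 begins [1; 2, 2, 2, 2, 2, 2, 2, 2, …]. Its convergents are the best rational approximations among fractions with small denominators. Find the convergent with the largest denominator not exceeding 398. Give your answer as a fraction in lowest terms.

239/169

a_0 = 1: 1/1  (≤ bound)
a_1 = 2: 3/2  (≤ bound)
a_2 = 2: 7/5  (≤ bound)
a_3 = 2: 17/12  (≤ bound)
a_4 = 2: 41/29  (≤ bound)
a_5 = 2: 99/70  (≤ bound)
a_6 = 2: 239/169  (≤ bound)
a_7 = 2: 577/408  (> 398, stop)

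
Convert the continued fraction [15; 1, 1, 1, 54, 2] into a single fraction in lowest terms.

5185/331

Starting at the tail and folding back:
Start with 2.
54 + 1/(2/1) = 54 + 1/2 = 109/2
1 + 1/(109/2) = 1 + 2/109 = 111/109
1 + 1/(111/109) = 1 + 109/111 = 220/111
1 + 1/(220/111) = 1 + 111/220 = 331/220
15 + 1/(331/220) = 15 + 220/331 = 5185/331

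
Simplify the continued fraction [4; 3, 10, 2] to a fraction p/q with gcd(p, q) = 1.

281/65

Start with 2.
10 + 1/(2/1) = 10 + 1/2 = 21/2
3 + 1/(21/2) = 3 + 2/21 = 65/21
4 + 1/(65/21) = 4 + 21/65 = 281/65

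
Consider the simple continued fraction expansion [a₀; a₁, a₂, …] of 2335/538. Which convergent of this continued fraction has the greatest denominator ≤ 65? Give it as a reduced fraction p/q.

List convergents until the denominator exceeds the bound:
a_0 = 4: 4/1  (≤ bound)
a_1 = 2: 9/2  (≤ bound)
a_2 = 1: 13/3  (≤ bound)
a_3 = 15: 204/47  (≤ bound)
a_4 = 1: 217/50  (≤ bound)
a_5 = 1: 421/97  (> 65, stop)

217/50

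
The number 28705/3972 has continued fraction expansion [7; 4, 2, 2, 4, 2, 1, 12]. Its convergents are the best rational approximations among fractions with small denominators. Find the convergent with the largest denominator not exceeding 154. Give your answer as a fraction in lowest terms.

a_0 = 7: 7/1  (≤ bound)
a_1 = 4: 29/4  (≤ bound)
a_2 = 2: 65/9  (≤ bound)
a_3 = 2: 159/22  (≤ bound)
a_4 = 4: 701/97  (≤ bound)
a_5 = 2: 1561/216  (> 154, stop)

701/97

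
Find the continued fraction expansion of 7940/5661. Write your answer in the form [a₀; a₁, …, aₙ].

7940 = 1·5661 + 2279, so a_0 = 1
5661 = 2·2279 + 1103, so a_1 = 2
2279 = 2·1103 + 73, so a_2 = 2
1103 = 15·73 + 8, so a_3 = 15
73 = 9·8 + 1, so a_4 = 9
8 = 8·1 + 0, so a_5 = 8

[1; 2, 2, 15, 9, 8]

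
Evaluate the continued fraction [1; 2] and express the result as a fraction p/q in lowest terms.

Work from the innermost term outward:
Start with 2.
1 + 1/(2/1) = 1 + 1/2 = 3/2

3/2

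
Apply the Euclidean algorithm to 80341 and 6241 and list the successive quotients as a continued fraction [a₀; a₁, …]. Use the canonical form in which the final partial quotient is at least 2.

[12; 1, 6, 1, 7, 2, 1, 31]

80341 ÷ 6241 → quotient 12, remainder 5449
6241 ÷ 5449 → quotient 1, remainder 792
5449 ÷ 792 → quotient 6, remainder 697
792 ÷ 697 → quotient 1, remainder 95
697 ÷ 95 → quotient 7, remainder 32
95 ÷ 32 → quotient 2, remainder 31
32 ÷ 31 → quotient 1, remainder 1
31 ÷ 1 → quotient 31, remainder 0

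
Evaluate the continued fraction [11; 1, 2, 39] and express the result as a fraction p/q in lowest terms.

1377/118

a_0 = 11: 11/1
a_1 = 1: 12/1
a_2 = 2: 35/3
a_3 = 39: 1377/118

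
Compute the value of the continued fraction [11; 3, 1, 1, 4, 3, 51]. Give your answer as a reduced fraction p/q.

Collapse the nested fraction from the inside out:
Start with 51.
3 + 1/(51/1) = 3 + 1/51 = 154/51
4 + 1/(154/51) = 4 + 51/154 = 667/154
1 + 1/(667/154) = 1 + 154/667 = 821/667
1 + 1/(821/667) = 1 + 667/821 = 1488/821
3 + 1/(1488/821) = 3 + 821/1488 = 5285/1488
11 + 1/(5285/1488) = 11 + 1488/5285 = 59623/5285

59623/5285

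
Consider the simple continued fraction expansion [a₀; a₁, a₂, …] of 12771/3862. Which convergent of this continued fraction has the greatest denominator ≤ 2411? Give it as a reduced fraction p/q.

2080/629

List convergents until the denominator exceeds the bound:
a_0 = 3: 3/1  (≤ bound)
a_1 = 3: 10/3  (≤ bound)
a_2 = 3: 33/10  (≤ bound)
a_3 = 1: 43/13  (≤ bound)
a_4 = 6: 291/88  (≤ bound)
a_5 = 7: 2080/629  (≤ bound)
a_6 = 6: 12771/3862  (> 2411, stop)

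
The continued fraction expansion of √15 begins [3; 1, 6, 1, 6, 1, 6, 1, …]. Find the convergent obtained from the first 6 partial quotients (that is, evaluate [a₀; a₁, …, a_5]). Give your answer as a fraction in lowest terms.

Work from the innermost term outward:
Start with 1.
6 + 1/(1/1) = 6 + 1/1 = 7/1
1 + 1/(7/1) = 1 + 1/7 = 8/7
6 + 1/(8/7) = 6 + 7/8 = 55/8
1 + 1/(55/8) = 1 + 8/55 = 63/55
3 + 1/(63/55) = 3 + 55/63 = 244/63

244/63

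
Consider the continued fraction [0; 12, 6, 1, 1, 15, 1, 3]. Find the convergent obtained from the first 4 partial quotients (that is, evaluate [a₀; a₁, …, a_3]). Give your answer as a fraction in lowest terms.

7/85

Start with 1.
6 + 1/(1/1) = 6 + 1/1 = 7/1
12 + 1/(7/1) = 12 + 1/7 = 85/7
0 + 1/(85/7) = 0 + 7/85 = 7/85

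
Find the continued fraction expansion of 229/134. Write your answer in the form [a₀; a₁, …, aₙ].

229 = 1·134 + 95, so a_0 = 1
134 = 1·95 + 39, so a_1 = 1
95 = 2·39 + 17, so a_2 = 2
39 = 2·17 + 5, so a_3 = 2
17 = 3·5 + 2, so a_4 = 3
5 = 2·2 + 1, so a_5 = 2
2 = 2·1 + 0, so a_6 = 2

[1; 1, 2, 2, 3, 2, 2]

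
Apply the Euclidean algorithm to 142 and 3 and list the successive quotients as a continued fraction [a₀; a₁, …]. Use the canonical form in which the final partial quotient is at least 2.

142 = 47·3 + 1, so a_0 = 47
3 = 3·1 + 0, so a_1 = 3

[47; 3]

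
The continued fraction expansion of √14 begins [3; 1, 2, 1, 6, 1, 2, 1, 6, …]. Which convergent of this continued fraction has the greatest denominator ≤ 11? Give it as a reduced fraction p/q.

List convergents until the denominator exceeds the bound:
a_0 = 3: 3/1  (≤ bound)
a_1 = 1: 4/1  (≤ bound)
a_2 = 2: 11/3  (≤ bound)
a_3 = 1: 15/4  (≤ bound)
a_4 = 6: 101/27  (> 11, stop)

15/4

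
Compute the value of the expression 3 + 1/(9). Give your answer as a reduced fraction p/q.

Collapse the nested fraction from the inside out:
Start with 9.
3 + 1/(9/1) = 3 + 1/9 = 28/9

28/9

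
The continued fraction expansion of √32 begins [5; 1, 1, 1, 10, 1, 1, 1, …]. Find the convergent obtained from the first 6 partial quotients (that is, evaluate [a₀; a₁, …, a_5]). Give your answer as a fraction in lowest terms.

198/35

Collapse the nested fraction from the inside out:
Start with 1.
10 + 1/(1/1) = 10 + 1/1 = 11/1
1 + 1/(11/1) = 1 + 1/11 = 12/11
1 + 1/(12/11) = 1 + 11/12 = 23/12
1 + 1/(23/12) = 1 + 12/23 = 35/23
5 + 1/(35/23) = 5 + 23/35 = 198/35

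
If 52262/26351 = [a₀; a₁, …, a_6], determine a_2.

52262 = 1·26351 + 25911, so a_0 = 1
26351 = 1·25911 + 440, so a_1 = 1
25911 = 58·440 + 391, so a_2 = 58

58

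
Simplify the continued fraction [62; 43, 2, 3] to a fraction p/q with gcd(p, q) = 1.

Starting at the tail and folding back:
Start with 3.
2 + 1/(3/1) = 2 + 1/3 = 7/3
43 + 1/(7/3) = 43 + 3/7 = 304/7
62 + 1/(304/7) = 62 + 7/304 = 18855/304

18855/304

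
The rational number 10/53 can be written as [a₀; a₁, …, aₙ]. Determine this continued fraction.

Apply division with remainder until the remainder is 0:
⌊10/53⌋ = 0, remainder 10
⌊53/10⌋ = 5, remainder 3
⌊10/3⌋ = 3, remainder 1
⌊3/1⌋ = 3, remainder 0

[0; 5, 3, 3]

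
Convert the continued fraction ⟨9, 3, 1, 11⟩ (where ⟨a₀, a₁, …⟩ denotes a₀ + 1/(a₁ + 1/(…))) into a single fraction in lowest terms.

Start with 11.
1 + 1/(11/1) = 1 + 1/11 = 12/11
3 + 1/(12/11) = 3 + 11/12 = 47/12
9 + 1/(47/12) = 9 + 12/47 = 435/47

435/47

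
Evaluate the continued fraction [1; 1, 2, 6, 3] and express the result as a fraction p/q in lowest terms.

101/60

Use the convergent recurrence hₖ = aₖ·hₖ₋₁ + hₖ₋₂ (and likewise for the denominators kₖ):
a_0 = 1: 1/1
a_1 = 1: 2/1
a_2 = 2: 5/3
a_3 = 6: 32/19
a_4 = 3: 101/60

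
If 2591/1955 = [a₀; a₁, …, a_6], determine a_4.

1

2591 = 1·1955 + 636, so a_0 = 1
1955 = 3·636 + 47, so a_1 = 3
636 = 13·47 + 25, so a_2 = 13
47 = 1·25 + 22, so a_3 = 1
25 = 1·22 + 3, so a_4 = 1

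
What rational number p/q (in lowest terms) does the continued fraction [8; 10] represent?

Collapse the nested fraction from the inside out:
Start with 10.
8 + 1/(10/1) = 8 + 1/10 = 81/10

81/10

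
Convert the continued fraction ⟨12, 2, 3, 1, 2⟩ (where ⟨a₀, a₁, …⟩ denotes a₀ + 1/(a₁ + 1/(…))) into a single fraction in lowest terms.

311/25

a_0 = 12: 12/1
a_1 = 2: 25/2
a_2 = 3: 87/7
a_3 = 1: 112/9
a_4 = 2: 311/25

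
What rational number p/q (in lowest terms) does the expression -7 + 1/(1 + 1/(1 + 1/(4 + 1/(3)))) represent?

a_0 = -7: -7/1
a_1 = 1: -6/1
a_2 = 1: -13/2
a_3 = 4: -58/9
a_4 = 3: -187/29

-187/29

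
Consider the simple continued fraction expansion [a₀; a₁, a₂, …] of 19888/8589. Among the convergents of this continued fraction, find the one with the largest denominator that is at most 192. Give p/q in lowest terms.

433/187

a_0 = 2: 2/1  (≤ bound)
a_1 = 3: 7/3  (≤ bound)
a_2 = 5: 37/16  (≤ bound)
a_3 = 1: 44/19  (≤ bound)
a_4 = 9: 433/187  (≤ bound)
a_5 = 2: 910/393  (> 192, stop)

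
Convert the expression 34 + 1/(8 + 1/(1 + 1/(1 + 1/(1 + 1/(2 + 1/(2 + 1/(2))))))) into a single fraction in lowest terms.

a_0 = 34: 34/1
a_1 = 8: 273/8
a_2 = 1: 307/9
a_3 = 1: 580/17
a_4 = 1: 887/26
a_5 = 2: 2354/69
a_6 = 2: 5595/164
a_7 = 2: 13544/397

13544/397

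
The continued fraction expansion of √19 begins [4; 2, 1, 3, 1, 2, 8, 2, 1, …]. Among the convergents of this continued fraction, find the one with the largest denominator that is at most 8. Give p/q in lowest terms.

a_0 = 4: 4/1  (≤ bound)
a_1 = 2: 9/2  (≤ bound)
a_2 = 1: 13/3  (≤ bound)
a_3 = 3: 48/11  (> 8, stop)

13/3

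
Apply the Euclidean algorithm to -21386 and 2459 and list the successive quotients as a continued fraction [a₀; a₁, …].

[-9; 3, 3, 3, 14, 1, 1, 2]

Repeatedly divide and take the remainder:
-21386 = -9·2459 + 745, so a_0 = -9
2459 = 3·745 + 224, so a_1 = 3
745 = 3·224 + 73, so a_2 = 3
224 = 3·73 + 5, so a_3 = 3
73 = 14·5 + 3, so a_4 = 14
5 = 1·3 + 2, so a_5 = 1
3 = 1·2 + 1, so a_6 = 1
2 = 2·1 + 0, so a_7 = 2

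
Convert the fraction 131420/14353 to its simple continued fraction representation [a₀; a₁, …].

[9; 6, 2, 1, 1, 40, 5, 2]

131420 = 9·14353 + 2243, so a_0 = 9
14353 = 6·2243 + 895, so a_1 = 6
2243 = 2·895 + 453, so a_2 = 2
895 = 1·453 + 442, so a_3 = 1
453 = 1·442 + 11, so a_4 = 1
442 = 40·11 + 2, so a_5 = 40
11 = 5·2 + 1, so a_6 = 5
2 = 2·1 + 0, so a_7 = 2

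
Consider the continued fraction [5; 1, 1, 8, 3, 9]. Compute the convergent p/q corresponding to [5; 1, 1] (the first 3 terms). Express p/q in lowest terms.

11/2

Start with 1.
1 + 1/(1/1) = 1 + 1/1 = 2/1
5 + 1/(2/1) = 5 + 1/2 = 11/2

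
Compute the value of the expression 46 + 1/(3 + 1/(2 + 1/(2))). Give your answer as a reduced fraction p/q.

787/17

Use the convergent recurrence hₖ = aₖ·hₖ₋₁ + hₖ₋₂ (and likewise for the denominators kₖ):
a_0 = 46: 46/1
a_1 = 3: 139/3
a_2 = 2: 324/7
a_3 = 2: 787/17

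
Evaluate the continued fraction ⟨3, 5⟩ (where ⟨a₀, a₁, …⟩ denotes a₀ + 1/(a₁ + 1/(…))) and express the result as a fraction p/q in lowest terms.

Starting at the tail and folding back:
Start with 5.
3 + 1/(5/1) = 3 + 1/5 = 16/5

16/5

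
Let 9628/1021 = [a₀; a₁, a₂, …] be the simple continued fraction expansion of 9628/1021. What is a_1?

⌊9628/1021⌋ = 9, remainder 439
⌊1021/439⌋ = 2, remainder 143

2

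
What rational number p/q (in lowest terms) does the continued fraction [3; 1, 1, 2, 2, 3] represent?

Start with 3.
2 + 1/(3/1) = 2 + 1/3 = 7/3
2 + 1/(7/3) = 2 + 3/7 = 17/7
1 + 1/(17/7) = 1 + 7/17 = 24/17
1 + 1/(24/17) = 1 + 17/24 = 41/24
3 + 1/(41/24) = 3 + 24/41 = 147/41

147/41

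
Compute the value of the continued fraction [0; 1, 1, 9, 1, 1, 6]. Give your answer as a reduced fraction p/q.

Collapse the nested fraction from the inside out:
Start with 6.
1 + 1/(6/1) = 1 + 1/6 = 7/6
1 + 1/(7/6) = 1 + 6/7 = 13/7
9 + 1/(13/7) = 9 + 7/13 = 124/13
1 + 1/(124/13) = 1 + 13/124 = 137/124
1 + 1/(137/124) = 1 + 124/137 = 261/137
0 + 1/(261/137) = 0 + 137/261 = 137/261

137/261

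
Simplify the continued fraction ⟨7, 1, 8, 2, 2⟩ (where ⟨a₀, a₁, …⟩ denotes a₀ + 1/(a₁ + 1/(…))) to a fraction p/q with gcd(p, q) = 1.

a_0 = 7: 7/1
a_1 = 1: 8/1
a_2 = 8: 71/9
a_3 = 2: 150/19
a_4 = 2: 371/47

371/47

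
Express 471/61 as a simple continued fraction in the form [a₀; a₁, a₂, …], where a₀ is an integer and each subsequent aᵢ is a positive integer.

[7; 1, 2, 1, 1, 2, 3]

Repeatedly divide and take the remainder:
471 = 7·61 + 44, so a_0 = 7
61 = 1·44 + 17, so a_1 = 1
44 = 2·17 + 10, so a_2 = 2
17 = 1·10 + 7, so a_3 = 1
10 = 1·7 + 3, so a_4 = 1
7 = 2·3 + 1, so a_5 = 2
3 = 3·1 + 0, so a_6 = 3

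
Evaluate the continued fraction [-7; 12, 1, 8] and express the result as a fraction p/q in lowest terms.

Work from the innermost term outward:
Start with 8.
1 + 1/(8/1) = 1 + 1/8 = 9/8
12 + 1/(9/8) = 12 + 8/9 = 116/9
-7 + 1/(116/9) = -7 + 9/116 = -803/116

-803/116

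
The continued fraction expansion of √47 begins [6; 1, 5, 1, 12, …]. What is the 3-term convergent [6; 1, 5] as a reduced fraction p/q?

41/6

Start with 5.
1 + 1/(5/1) = 1 + 1/5 = 6/5
6 + 1/(6/5) = 6 + 5/6 = 41/6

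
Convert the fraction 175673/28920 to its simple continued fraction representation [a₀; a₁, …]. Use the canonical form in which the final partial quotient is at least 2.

[6; 13, 2, 3, 5, 58]

Apply division with remainder until the remainder is 0:
175673 ÷ 28920 → quotient 6, remainder 2153
28920 ÷ 2153 → quotient 13, remainder 931
2153 ÷ 931 → quotient 2, remainder 291
931 ÷ 291 → quotient 3, remainder 58
291 ÷ 58 → quotient 5, remainder 1
58 ÷ 1 → quotient 58, remainder 0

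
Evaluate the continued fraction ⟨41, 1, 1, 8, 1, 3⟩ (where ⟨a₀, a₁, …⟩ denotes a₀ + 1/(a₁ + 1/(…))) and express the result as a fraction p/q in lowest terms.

Start with 3.
1 + 1/(3/1) = 1 + 1/3 = 4/3
8 + 1/(4/3) = 8 + 3/4 = 35/4
1 + 1/(35/4) = 1 + 4/35 = 39/35
1 + 1/(39/35) = 1 + 35/39 = 74/39
41 + 1/(74/39) = 41 + 39/74 = 3073/74

3073/74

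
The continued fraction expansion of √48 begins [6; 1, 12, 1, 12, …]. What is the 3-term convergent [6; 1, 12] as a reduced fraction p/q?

a_0 = 6: 6/1
a_1 = 1: 7/1
a_2 = 12: 90/13

90/13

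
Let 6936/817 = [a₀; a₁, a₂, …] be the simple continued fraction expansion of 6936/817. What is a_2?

6936 ÷ 817 → quotient 8, remainder 400
817 ÷ 400 → quotient 2, remainder 17
400 ÷ 17 → quotient 23, remainder 9

23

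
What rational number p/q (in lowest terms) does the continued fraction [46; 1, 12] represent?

610/13

Use the convergent recurrence hₖ = aₖ·hₖ₋₁ + hₖ₋₂ (and likewise for the denominators kₖ):
a_0 = 46: 46/1
a_1 = 1: 47/1
a_2 = 12: 610/13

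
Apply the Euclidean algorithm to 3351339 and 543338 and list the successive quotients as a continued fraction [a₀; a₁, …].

[6; 5, 1, 19, 6, 34, 7, 3]

3351339 ÷ 543338 → quotient 6, remainder 91311
543338 ÷ 91311 → quotient 5, remainder 86783
91311 ÷ 86783 → quotient 1, remainder 4528
86783 ÷ 4528 → quotient 19, remainder 751
4528 ÷ 751 → quotient 6, remainder 22
751 ÷ 22 → quotient 34, remainder 3
22 ÷ 3 → quotient 7, remainder 1
3 ÷ 1 → quotient 3, remainder 0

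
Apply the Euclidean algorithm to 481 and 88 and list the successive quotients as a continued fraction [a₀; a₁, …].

[5; 2, 6, 1, 5]

Repeatedly divide and take the remainder:
481 ÷ 88 → quotient 5, remainder 41
88 ÷ 41 → quotient 2, remainder 6
41 ÷ 6 → quotient 6, remainder 5
6 ÷ 5 → quotient 1, remainder 1
5 ÷ 1 → quotient 5, remainder 0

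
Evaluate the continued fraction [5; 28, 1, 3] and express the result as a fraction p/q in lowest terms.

Build up convergents one term at a time:
a_0 = 5: 5/1
a_1 = 28: 141/28
a_2 = 1: 146/29
a_3 = 3: 579/115

579/115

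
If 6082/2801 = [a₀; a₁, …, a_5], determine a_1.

6082 ÷ 2801 → quotient 2, remainder 480
2801 ÷ 480 → quotient 5, remainder 401

5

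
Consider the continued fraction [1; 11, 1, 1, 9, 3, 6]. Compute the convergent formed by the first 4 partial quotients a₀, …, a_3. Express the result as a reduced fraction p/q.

Work from the innermost term outward:
Start with 1.
1 + 1/(1/1) = 1 + 1/1 = 2/1
11 + 1/(2/1) = 11 + 1/2 = 23/2
1 + 1/(23/2) = 1 + 2/23 = 25/23

25/23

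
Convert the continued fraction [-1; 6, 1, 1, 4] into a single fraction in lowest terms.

Work from the innermost term outward:
Start with 4.
1 + 1/(4/1) = 1 + 1/4 = 5/4
1 + 1/(5/4) = 1 + 4/5 = 9/5
6 + 1/(9/5) = 6 + 5/9 = 59/9
-1 + 1/(59/9) = -1 + 9/59 = -50/59

-50/59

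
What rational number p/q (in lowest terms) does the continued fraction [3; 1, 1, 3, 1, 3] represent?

121/34

Collapse the nested fraction from the inside out:
Start with 3.
1 + 1/(3/1) = 1 + 1/3 = 4/3
3 + 1/(4/3) = 3 + 3/4 = 15/4
1 + 1/(15/4) = 1 + 4/15 = 19/15
1 + 1/(19/15) = 1 + 15/19 = 34/19
3 + 1/(34/19) = 3 + 19/34 = 121/34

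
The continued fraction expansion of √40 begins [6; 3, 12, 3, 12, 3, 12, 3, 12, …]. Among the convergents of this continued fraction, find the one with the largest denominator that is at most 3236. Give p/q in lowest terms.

a_0 = 6: 6/1  (≤ bound)
a_1 = 3: 19/3  (≤ bound)
a_2 = 12: 234/37  (≤ bound)
a_3 = 3: 721/114  (≤ bound)
a_4 = 12: 8886/1405  (≤ bound)
a_5 = 3: 27379/4329  (> 3236, stop)

8886/1405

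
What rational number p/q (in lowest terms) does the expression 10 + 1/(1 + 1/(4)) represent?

54/5

Compute successive convergents:
a_0 = 10: 10/1
a_1 = 1: 11/1
a_2 = 4: 54/5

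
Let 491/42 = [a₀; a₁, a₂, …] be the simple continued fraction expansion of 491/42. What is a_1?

Run the Euclidean algorithm, recording each quotient:
491 ÷ 42 → quotient 11, remainder 29
42 ÷ 29 → quotient 1, remainder 13

1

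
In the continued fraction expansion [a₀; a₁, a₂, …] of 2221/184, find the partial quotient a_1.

Repeatedly divide and take the remainder:
2221 = 12·184 + 13, so a_0 = 12
184 = 14·13 + 2, so a_1 = 14

14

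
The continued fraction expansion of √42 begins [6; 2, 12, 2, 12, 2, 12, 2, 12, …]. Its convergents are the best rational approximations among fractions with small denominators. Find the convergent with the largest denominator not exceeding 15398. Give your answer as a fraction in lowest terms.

a_0 = 6: 6/1  (≤ bound)
a_1 = 2: 13/2  (≤ bound)
a_2 = 12: 162/25  (≤ bound)
a_3 = 2: 337/52  (≤ bound)
a_4 = 12: 4206/649  (≤ bound)
a_5 = 2: 8749/1350  (≤ bound)
a_6 = 12: 109194/16849  (> 15398, stop)

8749/1350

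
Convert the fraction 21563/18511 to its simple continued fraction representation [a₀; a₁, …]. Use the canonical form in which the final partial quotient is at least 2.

21563 = 1·18511 + 3052, so a_0 = 1
18511 = 6·3052 + 199, so a_1 = 6
3052 = 15·199 + 67, so a_2 = 15
199 = 2·67 + 65, so a_3 = 2
67 = 1·65 + 2, so a_4 = 1
65 = 32·2 + 1, so a_5 = 32
2 = 2·1 + 0, so a_6 = 2

[1; 6, 15, 2, 1, 32, 2]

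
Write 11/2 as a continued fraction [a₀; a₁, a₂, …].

11 = 5·2 + 1, so a_0 = 5
2 = 2·1 + 0, so a_1 = 2

[5; 2]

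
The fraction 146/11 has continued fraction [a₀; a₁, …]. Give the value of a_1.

3

Apply division with remainder until the remainder is 0:
146 ÷ 11 → quotient 13, remainder 3
11 ÷ 3 → quotient 3, remainder 2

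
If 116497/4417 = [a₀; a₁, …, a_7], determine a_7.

⌊116497/4417⌋ = 26, remainder 1655
⌊4417/1655⌋ = 2, remainder 1107
⌊1655/1107⌋ = 1, remainder 548
⌊1107/548⌋ = 2, remainder 11
⌊548/11⌋ = 49, remainder 9
⌊11/9⌋ = 1, remainder 2
⌊9/2⌋ = 4, remainder 1
⌊2/1⌋ = 2, remainder 0

2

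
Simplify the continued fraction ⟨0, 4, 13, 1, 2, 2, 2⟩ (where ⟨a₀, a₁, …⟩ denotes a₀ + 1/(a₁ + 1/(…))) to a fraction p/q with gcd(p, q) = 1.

233/949

a_0 = 0: 0/1
a_1 = 4: 1/4
a_2 = 13: 13/53
a_3 = 1: 14/57
a_4 = 2: 41/167
a_5 = 2: 96/391
a_6 = 2: 233/949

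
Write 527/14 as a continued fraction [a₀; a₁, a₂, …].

[37; 1, 1, 1, 4]

⌊527/14⌋ = 37, remainder 9
⌊14/9⌋ = 1, remainder 5
⌊9/5⌋ = 1, remainder 4
⌊5/4⌋ = 1, remainder 1
⌊4/1⌋ = 4, remainder 0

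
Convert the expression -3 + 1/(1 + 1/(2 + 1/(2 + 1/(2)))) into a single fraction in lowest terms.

-39/17

Build up convergents one term at a time:
a_0 = -3: -3/1
a_1 = 1: -2/1
a_2 = 2: -7/3
a_3 = 2: -16/7
a_4 = 2: -39/17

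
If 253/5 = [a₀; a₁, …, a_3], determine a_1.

1

253 ÷ 5 → quotient 50, remainder 3
5 ÷ 3 → quotient 1, remainder 2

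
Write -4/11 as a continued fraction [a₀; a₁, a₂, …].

[-1; 1, 1, 1, 3]

-4 ÷ 11 → quotient -1, remainder 7
11 ÷ 7 → quotient 1, remainder 4
7 ÷ 4 → quotient 1, remainder 3
4 ÷ 3 → quotient 1, remainder 1
3 ÷ 1 → quotient 3, remainder 0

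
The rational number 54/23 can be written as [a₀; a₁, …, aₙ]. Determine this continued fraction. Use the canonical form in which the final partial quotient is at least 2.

[2; 2, 1, 7]

54 = 2·23 + 8, so a_0 = 2
23 = 2·8 + 7, so a_1 = 2
8 = 1·7 + 1, so a_2 = 1
7 = 7·1 + 0, so a_3 = 7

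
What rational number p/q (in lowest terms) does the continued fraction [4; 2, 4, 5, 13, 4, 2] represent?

25231/5674

a_0 = 4: 4/1
a_1 = 2: 9/2
a_2 = 4: 40/9
a_3 = 5: 209/47
a_4 = 13: 2757/620
a_5 = 4: 11237/2527
a_6 = 2: 25231/5674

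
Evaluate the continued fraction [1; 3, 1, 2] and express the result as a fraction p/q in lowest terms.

Starting at the tail and folding back:
Start with 2.
1 + 1/(2/1) = 1 + 1/2 = 3/2
3 + 1/(3/2) = 3 + 2/3 = 11/3
1 + 1/(11/3) = 1 + 3/11 = 14/11

14/11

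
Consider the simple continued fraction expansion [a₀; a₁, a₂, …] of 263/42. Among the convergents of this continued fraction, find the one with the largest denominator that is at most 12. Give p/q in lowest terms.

25/4

a_0 = 6: 6/1  (≤ bound)
a_1 = 3: 19/3  (≤ bound)
a_2 = 1: 25/4  (≤ bound)
a_3 = 4: 119/19  (> 12, stop)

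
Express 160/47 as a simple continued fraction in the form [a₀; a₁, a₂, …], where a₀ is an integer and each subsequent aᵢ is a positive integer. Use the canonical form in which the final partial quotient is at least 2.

Run the Euclidean algorithm, recording each quotient:
160 ÷ 47 → quotient 3, remainder 19
47 ÷ 19 → quotient 2, remainder 9
19 ÷ 9 → quotient 2, remainder 1
9 ÷ 1 → quotient 9, remainder 0

[3; 2, 2, 9]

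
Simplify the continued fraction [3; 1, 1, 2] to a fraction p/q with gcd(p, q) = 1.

Build up convergents one term at a time:
a_0 = 3: 3/1
a_1 = 1: 4/1
a_2 = 1: 7/2
a_3 = 2: 18/5

18/5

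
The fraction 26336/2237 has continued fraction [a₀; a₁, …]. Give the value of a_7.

26336 = 11·2237 + 1729, so a_0 = 11
2237 = 1·1729 + 508, so a_1 = 1
1729 = 3·508 + 205, so a_2 = 3
508 = 2·205 + 98, so a_3 = 2
205 = 2·98 + 9, so a_4 = 2
98 = 10·9 + 8, so a_5 = 10
9 = 1·8 + 1, so a_6 = 1
8 = 8·1 + 0, so a_7 = 8

8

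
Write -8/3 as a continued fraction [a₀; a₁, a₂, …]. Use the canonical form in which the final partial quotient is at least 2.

Apply division with remainder until the remainder is 0:
⌊-8/3⌋ = -3, remainder 1
⌊3/1⌋ = 3, remainder 0

[-3; 3]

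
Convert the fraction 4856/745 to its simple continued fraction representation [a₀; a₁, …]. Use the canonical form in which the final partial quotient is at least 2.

[6; 1, 1, 13, 3, 2, 1, 2]

⌊4856/745⌋ = 6, remainder 386
⌊745/386⌋ = 1, remainder 359
⌊386/359⌋ = 1, remainder 27
⌊359/27⌋ = 13, remainder 8
⌊27/8⌋ = 3, remainder 3
⌊8/3⌋ = 2, remainder 2
⌊3/2⌋ = 1, remainder 1
⌊2/1⌋ = 2, remainder 0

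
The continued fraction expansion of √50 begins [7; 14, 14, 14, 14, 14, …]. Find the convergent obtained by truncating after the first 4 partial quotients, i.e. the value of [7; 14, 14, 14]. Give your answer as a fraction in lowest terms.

Compute successive convergents:
a_0 = 7: 7/1
a_1 = 14: 99/14
a_2 = 14: 1393/197
a_3 = 14: 19601/2772

19601/2772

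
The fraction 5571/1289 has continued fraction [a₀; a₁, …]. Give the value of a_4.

5571 ÷ 1289 → quotient 4, remainder 415
1289 ÷ 415 → quotient 3, remainder 44
415 ÷ 44 → quotient 9, remainder 19
44 ÷ 19 → quotient 2, remainder 6
19 ÷ 6 → quotient 3, remainder 1

3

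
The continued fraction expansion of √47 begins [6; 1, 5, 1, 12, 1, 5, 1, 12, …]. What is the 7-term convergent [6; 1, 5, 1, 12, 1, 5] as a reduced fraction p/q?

Build up convergents one term at a time:
a_0 = 6: 6/1
a_1 = 1: 7/1
a_2 = 5: 41/6
a_3 = 1: 48/7
a_4 = 12: 617/90
a_5 = 1: 665/97
a_6 = 5: 3942/575

3942/575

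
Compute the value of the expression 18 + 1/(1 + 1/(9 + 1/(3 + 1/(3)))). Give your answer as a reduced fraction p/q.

a_0 = 18: 18/1
a_1 = 1: 19/1
a_2 = 9: 189/10
a_3 = 3: 586/31
a_4 = 3: 1947/103

1947/103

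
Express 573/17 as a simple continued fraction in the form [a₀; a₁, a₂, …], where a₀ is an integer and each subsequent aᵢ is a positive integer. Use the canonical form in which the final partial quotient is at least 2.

573 ÷ 17 → quotient 33, remainder 12
17 ÷ 12 → quotient 1, remainder 5
12 ÷ 5 → quotient 2, remainder 2
5 ÷ 2 → quotient 2, remainder 1
2 ÷ 1 → quotient 2, remainder 0

[33; 1, 2, 2, 2]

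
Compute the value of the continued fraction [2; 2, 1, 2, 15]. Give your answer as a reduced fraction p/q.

292/123

Compute successive convergents:
a_0 = 2: 2/1
a_1 = 2: 5/2
a_2 = 1: 7/3
a_3 = 2: 19/8
a_4 = 15: 292/123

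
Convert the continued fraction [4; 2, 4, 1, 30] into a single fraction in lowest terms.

Start with 30.
1 + 1/(30/1) = 1 + 1/30 = 31/30
4 + 1/(31/30) = 4 + 30/31 = 154/31
2 + 1/(154/31) = 2 + 31/154 = 339/154
4 + 1/(339/154) = 4 + 154/339 = 1510/339

1510/339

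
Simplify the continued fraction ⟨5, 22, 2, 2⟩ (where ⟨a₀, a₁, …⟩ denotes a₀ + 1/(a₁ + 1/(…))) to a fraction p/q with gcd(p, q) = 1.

Build up convergents one term at a time:
a_0 = 5: 5/1
a_1 = 22: 111/22
a_2 = 2: 227/45
a_3 = 2: 565/112

565/112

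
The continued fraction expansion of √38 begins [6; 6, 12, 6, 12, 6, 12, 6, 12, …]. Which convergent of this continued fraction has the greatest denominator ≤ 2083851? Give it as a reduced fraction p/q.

List convergents until the denominator exceeds the bound:
a_0 = 6: 6/1  (≤ bound)
a_1 = 6: 37/6  (≤ bound)
a_2 = 12: 450/73  (≤ bound)
a_3 = 6: 2737/444  (≤ bound)
a_4 = 12: 33294/5401  (≤ bound)
a_5 = 6: 202501/32850  (≤ bound)
a_6 = 12: 2463306/399601  (≤ bound)
a_7 = 6: 14982337/2430456  (> 2083851, stop)

2463306/399601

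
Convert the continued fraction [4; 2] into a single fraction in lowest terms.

Use the convergent recurrence hₖ = aₖ·hₖ₋₁ + hₖ₋₂ (and likewise for the denominators kₖ):
a_0 = 4: 4/1
a_1 = 2: 9/2

9/2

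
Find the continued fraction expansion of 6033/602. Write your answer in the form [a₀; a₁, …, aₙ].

6033 ÷ 602 → quotient 10, remainder 13
602 ÷ 13 → quotient 46, remainder 4
13 ÷ 4 → quotient 3, remainder 1
4 ÷ 1 → quotient 4, remainder 0

[10; 46, 3, 4]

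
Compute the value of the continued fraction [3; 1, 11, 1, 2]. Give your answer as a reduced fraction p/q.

149/38

a_0 = 3: 3/1
a_1 = 1: 4/1
a_2 = 11: 47/12
a_3 = 1: 51/13
a_4 = 2: 149/38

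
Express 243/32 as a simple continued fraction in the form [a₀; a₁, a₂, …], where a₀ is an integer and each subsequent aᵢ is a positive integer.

243 ÷ 32 → quotient 7, remainder 19
32 ÷ 19 → quotient 1, remainder 13
19 ÷ 13 → quotient 1, remainder 6
13 ÷ 6 → quotient 2, remainder 1
6 ÷ 1 → quotient 6, remainder 0

[7; 1, 1, 2, 6]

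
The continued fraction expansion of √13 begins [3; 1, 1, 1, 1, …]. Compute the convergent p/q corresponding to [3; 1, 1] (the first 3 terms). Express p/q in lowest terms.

a_0 = 3: 3/1
a_1 = 1: 4/1
a_2 = 1: 7/2

7/2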